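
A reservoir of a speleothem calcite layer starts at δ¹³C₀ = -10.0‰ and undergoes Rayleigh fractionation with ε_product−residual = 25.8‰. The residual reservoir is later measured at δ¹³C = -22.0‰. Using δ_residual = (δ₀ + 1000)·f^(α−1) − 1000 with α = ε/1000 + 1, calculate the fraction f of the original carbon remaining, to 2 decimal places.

0.62

α − 1 = ε/1000 = 0.0258
(δ_res + 1000)/(δ₀ + 1000) = (-22.0 + 1000)/(-10.0 + 1000) = 978.0/990.0 = 0.987879
f = 0.987879^(1/0.0258) = exp(ln(0.987879)/0.0258) = exp(-0.01220/0.0258)
f = exp(-0.4727) = 0.6233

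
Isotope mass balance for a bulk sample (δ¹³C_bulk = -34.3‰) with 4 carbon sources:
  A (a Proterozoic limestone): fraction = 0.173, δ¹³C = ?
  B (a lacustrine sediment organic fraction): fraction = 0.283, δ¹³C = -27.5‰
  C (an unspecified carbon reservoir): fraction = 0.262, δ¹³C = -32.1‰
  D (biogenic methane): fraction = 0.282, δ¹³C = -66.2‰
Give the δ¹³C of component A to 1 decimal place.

Isotope mass balance: δ_bulk = Σ fᵢ·δᵢ.
-34.3 = 0.173×δ_A + 0.283×(-27.5) + 0.262×(-32.1) + 0.282×(-66.2)
0.173·δ_A = -34.3 − (-34.861) = 0.561
δ_A = 0.561 / 0.173 = 3.24‰

3.2‰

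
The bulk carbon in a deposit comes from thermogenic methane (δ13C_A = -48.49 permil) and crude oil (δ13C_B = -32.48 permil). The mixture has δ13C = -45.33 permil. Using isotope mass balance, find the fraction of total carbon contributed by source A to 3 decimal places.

0.803

δ_mix = f_A·δ_A + (1 − f_A)·δ_B  ⇒  f_A = (δ_mix − δ_B)/(δ_A − δ_B)
f_A = (-45.33 − (-32.48)) / (-48.49 − (-32.48))
f_A = -12.85 / -16.01 = 0.8026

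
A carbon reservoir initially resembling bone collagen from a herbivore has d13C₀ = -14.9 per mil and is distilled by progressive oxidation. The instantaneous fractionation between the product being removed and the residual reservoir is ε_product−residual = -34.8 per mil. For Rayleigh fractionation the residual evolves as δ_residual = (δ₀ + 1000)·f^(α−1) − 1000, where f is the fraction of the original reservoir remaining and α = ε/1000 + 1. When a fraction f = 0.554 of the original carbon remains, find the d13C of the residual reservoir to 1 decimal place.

5.6 per mil

Rayleigh residual: δ_res = (δ₀ + 1000)·f^(α−1) − 1000
α = ε/1000 + 1 = 0.96520, so α − 1 = -0.03480
f^(α−1) = 0.554^(-0.03480) = 1.020765
δ_res = (-14.9 + 1000) × 1.020765 − 1000 = 1005.556 − 1000 = 5.56 per mil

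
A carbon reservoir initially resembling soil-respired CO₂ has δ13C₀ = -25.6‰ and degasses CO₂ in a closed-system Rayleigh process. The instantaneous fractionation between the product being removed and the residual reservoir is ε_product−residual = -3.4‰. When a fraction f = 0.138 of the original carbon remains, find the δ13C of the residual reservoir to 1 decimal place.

Rayleigh residual: δ_res = (δ₀ + 1000)·f^(α−1) − 1000
α = ε/1000 + 1 = 0.99660, so α − 1 = -0.00340
f^(α−1) = 0.138^(-0.00340) = 1.006756
δ_res = (-25.6 + 1000) × 1.006756 − 1000 = 980.983 − 1000 = -19.02‰

-19.0‰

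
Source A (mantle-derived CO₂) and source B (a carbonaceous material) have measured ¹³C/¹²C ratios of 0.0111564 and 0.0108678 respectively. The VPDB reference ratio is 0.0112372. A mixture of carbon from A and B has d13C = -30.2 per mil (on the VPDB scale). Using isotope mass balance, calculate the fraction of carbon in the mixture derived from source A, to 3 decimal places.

0.104

δ_A = (0.0111564/0.0112372 − 1)×1000 = (0.992810 − 1)×1000 = -7.190 per mil
δ_B = (0.0108678/0.0112372 − 1)×1000 = (0.967127 − 1)×1000 = -32.873 per mil
f_A = (δ_mix − δ_B)/(δ_A − δ_B) = (-30.2 − (-32.873))/(-7.190 − (-32.873))
f_A = 2.673 / 25.683 = 0.1041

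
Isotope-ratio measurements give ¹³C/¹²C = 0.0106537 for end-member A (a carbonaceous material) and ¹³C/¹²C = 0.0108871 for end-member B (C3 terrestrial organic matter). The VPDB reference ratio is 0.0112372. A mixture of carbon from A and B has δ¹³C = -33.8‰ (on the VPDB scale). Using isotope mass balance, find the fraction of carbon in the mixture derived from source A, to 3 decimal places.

δ_A = (0.0106537/0.0112372 − 1)×1000 = (0.948074 − 1)×1000 = -51.926‰
δ_B = (0.0108871/0.0112372 − 1)×1000 = (0.968845 − 1)×1000 = -31.155‰
f_A = (δ_mix − δ_B)/(δ_A − δ_B) = (-33.8 − (-31.155))/(-51.926 − (-31.155))
f_A = -2.645 / -20.770 = 0.1273

0.127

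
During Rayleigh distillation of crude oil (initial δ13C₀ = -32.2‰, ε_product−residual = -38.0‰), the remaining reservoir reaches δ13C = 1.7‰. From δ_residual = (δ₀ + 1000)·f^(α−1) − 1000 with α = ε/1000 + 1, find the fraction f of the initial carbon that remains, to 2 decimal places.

α − 1 = ε/1000 = -0.0380
(δ_res + 1000)/(δ₀ + 1000) = (1.7 + 1000)/(-32.2 + 1000) = 1001.7/967.8 = 1.035028
f = 1.035028^(1/-0.0380) = exp(ln(1.035028)/-0.0380) = exp(0.03443/-0.0380)
f = exp(-0.9060) = 0.4041

0.40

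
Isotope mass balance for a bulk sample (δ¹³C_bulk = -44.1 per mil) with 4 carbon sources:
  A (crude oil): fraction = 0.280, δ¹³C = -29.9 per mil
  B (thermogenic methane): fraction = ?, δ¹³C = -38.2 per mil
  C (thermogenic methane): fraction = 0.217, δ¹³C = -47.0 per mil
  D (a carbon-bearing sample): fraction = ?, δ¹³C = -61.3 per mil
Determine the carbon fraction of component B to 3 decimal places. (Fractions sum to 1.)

0.230

Let f_B and f_D be the unknown fractions; fractions sum to 1 so f_B + f_D = 0.503.
Mass balance: Σ fᵢ·δᵢ = δ_bulk ⇒ f_B·(-38.2) + f_D·(-61.3) = -44.1 − (-18.571) = -25.529
Substitute f_D = 0.503 − f_B:
f_B·(-38.2 − -61.3) = -25.529 − 0.503×(-61.3) = 5.305
f_B = 5.305 / 23.1 = 0.2296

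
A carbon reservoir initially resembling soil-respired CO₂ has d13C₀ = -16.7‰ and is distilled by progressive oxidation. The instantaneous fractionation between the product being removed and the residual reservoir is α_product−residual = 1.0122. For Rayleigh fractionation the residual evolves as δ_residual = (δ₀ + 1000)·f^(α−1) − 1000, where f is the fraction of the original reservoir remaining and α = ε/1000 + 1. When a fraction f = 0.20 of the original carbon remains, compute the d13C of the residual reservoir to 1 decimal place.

Rayleigh residual: δ_res = (δ₀ + 1000)·f^(α−1) − 1000
α − 1 = 0.01220
f^(α−1) = 0.20^(0.01220) = 0.980556
δ_res = (-16.7 + 1000) × 0.980556 − 1000 = 964.181 − 1000 = -35.82‰

-35.8‰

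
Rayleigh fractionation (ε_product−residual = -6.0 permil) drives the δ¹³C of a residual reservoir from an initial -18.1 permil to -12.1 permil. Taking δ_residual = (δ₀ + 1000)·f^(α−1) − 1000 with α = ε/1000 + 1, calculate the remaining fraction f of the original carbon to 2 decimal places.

α − 1 = ε/1000 = -0.0060
(δ_res + 1000)/(δ₀ + 1000) = (-12.1 + 1000)/(-18.1 + 1000) = 987.9/981.9 = 1.006111
f = 1.006111^(1/-0.0060) = exp(ln(1.006111)/-0.0060) = exp(0.00609/-0.0060)
f = exp(-1.0153) = 0.3623

0.36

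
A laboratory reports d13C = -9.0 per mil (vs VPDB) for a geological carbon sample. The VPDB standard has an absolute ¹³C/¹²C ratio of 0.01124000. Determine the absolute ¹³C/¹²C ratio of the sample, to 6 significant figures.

0.0111388

R_sample = R_standard × (d13C/1000 + 1)
R_sample = 0.01124000 × (-9.0/1000 + 1) = 0.01124000 × 0.991000
R_sample = 0.0111388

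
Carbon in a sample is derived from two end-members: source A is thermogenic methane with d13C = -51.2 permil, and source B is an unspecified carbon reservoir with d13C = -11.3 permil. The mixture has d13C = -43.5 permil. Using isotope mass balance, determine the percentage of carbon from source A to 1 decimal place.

80.7%

δ_mix = f_A·δ_A + (1 − f_A)·δ_B  ⇒  f_A = (δ_mix − δ_B)/(δ_A − δ_B)
f_A = (-43.5 − (-11.3)) / (-51.2 − (-11.3))
f_A = -32.2 / -39.9 = 0.8070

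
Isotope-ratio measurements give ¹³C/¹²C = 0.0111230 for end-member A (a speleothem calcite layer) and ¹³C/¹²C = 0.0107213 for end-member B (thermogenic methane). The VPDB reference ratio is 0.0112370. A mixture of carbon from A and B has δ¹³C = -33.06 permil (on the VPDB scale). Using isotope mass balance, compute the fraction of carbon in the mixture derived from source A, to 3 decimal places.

0.359

δ_A = (0.0111230/0.0112370 − 1)×1000 = (0.989855 − 1)×1000 = -10.145 permil
δ_B = (0.0107213/0.0112370 − 1)×1000 = (0.954107 − 1)×1000 = -45.893 permil
f_A = (δ_mix − δ_B)/(δ_A − δ_B) = (-33.06 − (-45.893))/(-10.145 − (-45.893))
f_A = 12.833 / 35.748 = 0.3590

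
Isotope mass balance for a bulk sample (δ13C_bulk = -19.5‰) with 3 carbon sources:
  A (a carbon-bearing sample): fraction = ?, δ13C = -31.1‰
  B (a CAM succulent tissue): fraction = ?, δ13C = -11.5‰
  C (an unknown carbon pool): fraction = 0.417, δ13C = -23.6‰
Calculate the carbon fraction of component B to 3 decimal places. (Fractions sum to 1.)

0.432

Let f_B and f_A be the unknown fractions; fractions sum to 1 so f_B + f_A = 0.583.
Mass balance: Σ fᵢ·δᵢ = δ_bulk ⇒ f_B·(-11.5) + f_A·(-31.1) = -19.5 − (-9.841) = -9.659
Substitute f_A = 0.583 − f_B:
f_B·(-11.5 − -31.1) = -9.659 − 0.583×(-31.1) = 8.473
f_B = 8.473 / 19.6 = 0.4323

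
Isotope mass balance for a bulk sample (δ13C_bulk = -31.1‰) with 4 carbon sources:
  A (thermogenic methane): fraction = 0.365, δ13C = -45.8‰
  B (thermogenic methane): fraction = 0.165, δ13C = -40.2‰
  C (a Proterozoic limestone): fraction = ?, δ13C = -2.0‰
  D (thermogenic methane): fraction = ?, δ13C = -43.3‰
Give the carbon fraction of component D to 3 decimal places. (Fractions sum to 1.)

Let f_D and f_C be the unknown fractions; fractions sum to 1 so f_D + f_C = 0.470.
Mass balance: Σ fᵢ·δᵢ = δ_bulk ⇒ f_D·(-43.3) + f_C·(-2.0) = -31.1 − (-23.350) = -7.750
Substitute f_C = 0.470 − f_D:
f_D·(-43.3 − -2.0) = -7.750 − 0.470×(-2.0) = -6.810
f_D = -6.810 / -41.3 = 0.1649

0.165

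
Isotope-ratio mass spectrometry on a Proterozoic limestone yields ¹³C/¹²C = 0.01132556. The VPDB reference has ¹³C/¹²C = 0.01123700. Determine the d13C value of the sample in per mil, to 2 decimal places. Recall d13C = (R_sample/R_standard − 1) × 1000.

7.88 per mil

d13C = (R_sample / R_standard − 1) × 1000
R_sample / R_standard = 0.01132556 / 0.01123700 = 1.007881
d13C = (1.007881 − 1) × 1000 = 7.881 per mil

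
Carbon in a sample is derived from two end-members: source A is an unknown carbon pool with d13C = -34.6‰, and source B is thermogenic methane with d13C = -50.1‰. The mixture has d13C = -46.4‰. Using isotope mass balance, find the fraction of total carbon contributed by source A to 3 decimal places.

δ_mix = f_A·δ_A + (1 − f_A)·δ_B  ⇒  f_A = (δ_mix − δ_B)/(δ_A − δ_B)
f_A = (-46.4 − (-50.1)) / (-34.6 − (-50.1))
f_A = 3.7 / 15.5 = 0.2387

0.239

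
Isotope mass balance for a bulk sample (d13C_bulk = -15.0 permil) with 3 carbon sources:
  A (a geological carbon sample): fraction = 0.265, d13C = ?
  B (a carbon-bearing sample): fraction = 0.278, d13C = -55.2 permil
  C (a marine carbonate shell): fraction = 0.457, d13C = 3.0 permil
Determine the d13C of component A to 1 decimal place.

-3.9 permil

Isotope mass balance: δ_bulk = Σ fᵢ·δᵢ.
-15.0 = 0.265×δ_A + 0.278×(-55.2) + 0.457×(3.0)
0.265·δ_A = -15.0 − (-13.975) = -1.025
δ_A = -1.025 / 0.265 = -3.87 permil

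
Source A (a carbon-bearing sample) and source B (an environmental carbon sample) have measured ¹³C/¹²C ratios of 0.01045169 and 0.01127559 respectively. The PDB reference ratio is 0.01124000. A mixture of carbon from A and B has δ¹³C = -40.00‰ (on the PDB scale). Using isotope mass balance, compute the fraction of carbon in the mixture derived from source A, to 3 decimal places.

δ_A = (0.01045169/0.01124000 − 1)×1000 = (0.929866 − 1)×1000 = -70.134‰
δ_B = (0.01127559/0.01124000 − 1)×1000 = (1.003166 − 1)×1000 = 3.166‰
f_A = (δ_mix − δ_B)/(δ_A − δ_B) = (-40.00 − (3.166))/(-70.134 − (3.166))
f_A = -43.166 / -73.301 = 0.5889

0.589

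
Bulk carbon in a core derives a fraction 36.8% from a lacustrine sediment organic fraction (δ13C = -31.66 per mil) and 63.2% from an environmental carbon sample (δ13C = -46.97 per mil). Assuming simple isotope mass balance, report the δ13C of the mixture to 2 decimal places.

-41.34 per mil

δ_mix = f_A·δ_A + f_B·δ_B
δ_mix = 0.368 × (-31.66) + 0.632 × (-46.97)
δ_mix = -11.651 + -29.685 = -41.336 per mil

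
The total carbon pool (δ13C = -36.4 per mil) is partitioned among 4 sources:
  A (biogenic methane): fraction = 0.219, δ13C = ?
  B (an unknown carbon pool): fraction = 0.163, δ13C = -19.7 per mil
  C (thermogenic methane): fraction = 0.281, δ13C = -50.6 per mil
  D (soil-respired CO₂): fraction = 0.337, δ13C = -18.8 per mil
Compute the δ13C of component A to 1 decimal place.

Isotope mass balance: δ_bulk = Σ fᵢ·δᵢ.
-36.4 = 0.219×δ_A + 0.163×(-19.7) + 0.281×(-50.6) + 0.337×(-18.8)
0.219·δ_A = -36.4 − (-23.765) = -12.635
δ_A = -12.635 / 0.219 = -57.69 per mil

-57.7 per mil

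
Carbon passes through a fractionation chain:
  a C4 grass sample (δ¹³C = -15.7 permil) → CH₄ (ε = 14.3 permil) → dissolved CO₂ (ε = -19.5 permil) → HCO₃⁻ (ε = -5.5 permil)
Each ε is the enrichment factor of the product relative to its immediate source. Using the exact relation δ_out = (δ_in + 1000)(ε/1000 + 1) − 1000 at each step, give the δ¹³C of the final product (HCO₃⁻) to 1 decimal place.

step 1: δ = (-15.70 + 1000)·(14.3/1000 + 1) − 1000 = -1.62 permil
step 2: δ = (-1.62 + 1000)·(-19.5/1000 + 1) − 1000 = -21.09 permil
step 3: δ = (-21.09 + 1000)·(-5.5/1000 + 1) − 1000 = -26.48 permil

-26.5 permil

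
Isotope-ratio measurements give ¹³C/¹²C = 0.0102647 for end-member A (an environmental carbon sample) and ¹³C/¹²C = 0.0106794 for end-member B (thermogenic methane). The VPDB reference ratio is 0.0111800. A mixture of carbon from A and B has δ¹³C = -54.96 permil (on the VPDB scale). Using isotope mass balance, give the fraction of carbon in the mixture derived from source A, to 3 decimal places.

0.275

δ_A = (0.0102647/0.0111800 − 1)×1000 = (0.918131 − 1)×1000 = -81.869 permil
δ_B = (0.0106794/0.0111800 − 1)×1000 = (0.955224 − 1)×1000 = -44.776 permil
f_A = (δ_mix − δ_B)/(δ_A − δ_B) = (-54.96 − (-44.776))/(-81.869 − (-44.776))
f_A = -10.184 / -37.093 = 0.2745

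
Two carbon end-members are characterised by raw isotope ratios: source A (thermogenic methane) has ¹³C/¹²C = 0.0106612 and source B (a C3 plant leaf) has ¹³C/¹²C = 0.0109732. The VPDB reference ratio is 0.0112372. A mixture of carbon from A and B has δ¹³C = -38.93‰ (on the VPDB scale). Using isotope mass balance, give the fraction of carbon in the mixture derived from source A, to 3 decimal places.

0.556

δ_A = (0.0106612/0.0112372 − 1)×1000 = (0.948742 − 1)×1000 = -51.258‰
δ_B = (0.0109732/0.0112372 − 1)×1000 = (0.976507 − 1)×1000 = -23.493‰
f_A = (δ_mix − δ_B)/(δ_A − δ_B) = (-38.93 − (-23.493))/(-51.258 − (-23.493))
f_A = -15.437 / -27.765 = 0.5560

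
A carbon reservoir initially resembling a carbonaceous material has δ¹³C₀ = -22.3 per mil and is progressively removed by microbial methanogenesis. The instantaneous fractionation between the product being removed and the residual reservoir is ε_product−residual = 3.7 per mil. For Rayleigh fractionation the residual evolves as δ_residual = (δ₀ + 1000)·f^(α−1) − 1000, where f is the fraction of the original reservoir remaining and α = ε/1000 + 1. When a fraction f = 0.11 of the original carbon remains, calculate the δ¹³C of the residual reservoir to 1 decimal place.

Rayleigh residual: δ_res = (δ₀ + 1000)·f^(α−1) − 1000
α = ε/1000 + 1 = 1.00370, so α − 1 = 0.00370
f^(α−1) = 0.11^(0.00370) = 0.991866
δ_res = (-22.3 + 1000) × 0.991866 − 1000 = 969.748 − 1000 = -30.25 per mil

-30.3 per mil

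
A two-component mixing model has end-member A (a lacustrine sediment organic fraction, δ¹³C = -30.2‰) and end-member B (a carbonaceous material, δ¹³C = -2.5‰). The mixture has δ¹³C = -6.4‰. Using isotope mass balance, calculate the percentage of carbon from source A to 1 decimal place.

δ_mix = f_A·δ_A + (1 − f_A)·δ_B  ⇒  f_A = (δ_mix − δ_B)/(δ_A − δ_B)
f_A = (-6.4 − (-2.5)) / (-30.2 − (-2.5))
f_A = -3.9 / -27.7 = 0.1408

14.1%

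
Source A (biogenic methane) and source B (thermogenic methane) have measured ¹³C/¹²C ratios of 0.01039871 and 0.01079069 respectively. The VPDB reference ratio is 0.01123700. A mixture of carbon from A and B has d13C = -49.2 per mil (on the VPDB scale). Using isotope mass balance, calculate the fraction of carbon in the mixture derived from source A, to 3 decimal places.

δ_A = (0.01039871/0.01123700 − 1)×1000 = (0.925399 − 1)×1000 = -74.601 per mil
δ_B = (0.01079069/0.01123700 − 1)×1000 = (0.960282 − 1)×1000 = -39.718 per mil
f_A = (δ_mix − δ_B)/(δ_A − δ_B) = (-49.2 − (-39.718))/(-74.601 − (-39.718))
f_A = -9.482 / -34.883 = 0.2718

0.272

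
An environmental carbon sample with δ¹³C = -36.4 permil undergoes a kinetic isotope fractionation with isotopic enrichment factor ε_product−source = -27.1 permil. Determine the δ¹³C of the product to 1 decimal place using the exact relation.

-62.5 permil

To first order, δ_product ≈ δ_source + ε = -63.5 permil.
Exactly, δ_product = (δ_source + 1000)·(ε/1000 + 1) − 1000.
δ_product = (-36.4 + 1000) × (-27.1/1000 + 1) − 1000
δ_product = -62.51 permil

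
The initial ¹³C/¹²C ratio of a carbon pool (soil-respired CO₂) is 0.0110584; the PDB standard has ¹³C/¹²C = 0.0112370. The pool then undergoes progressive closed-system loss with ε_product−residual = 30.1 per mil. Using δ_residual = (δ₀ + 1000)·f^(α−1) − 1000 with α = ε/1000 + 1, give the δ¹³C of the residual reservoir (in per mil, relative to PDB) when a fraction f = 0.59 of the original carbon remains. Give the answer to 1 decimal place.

δ₀ = (0.0110584/0.0112370 − 1)×1000 = (0.984106 − 1)×1000 = -15.894 per mil
α − 1 = ε/1000 = 0.0301
f^(α−1) = 0.59^(0.0301) = 0.984244
δ_res = (-15.894 + 1000) × 0.984244 − 1000 = 968.600 − 1000 = -31.40 per mil

-31.4 per mil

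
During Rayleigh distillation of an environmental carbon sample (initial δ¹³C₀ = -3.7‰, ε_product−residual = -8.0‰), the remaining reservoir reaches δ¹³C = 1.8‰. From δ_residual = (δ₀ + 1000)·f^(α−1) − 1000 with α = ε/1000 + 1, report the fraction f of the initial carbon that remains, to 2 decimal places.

0.50

α − 1 = ε/1000 = -0.0080
(δ_res + 1000)/(δ₀ + 1000) = (1.8 + 1000)/(-3.7 + 1000) = 1001.8/996.3 = 1.005520
f = 1.005520^(1/-0.0080) = exp(ln(1.005520)/-0.0080) = exp(0.00551/-0.0080)
f = exp(-0.6882) = 0.5025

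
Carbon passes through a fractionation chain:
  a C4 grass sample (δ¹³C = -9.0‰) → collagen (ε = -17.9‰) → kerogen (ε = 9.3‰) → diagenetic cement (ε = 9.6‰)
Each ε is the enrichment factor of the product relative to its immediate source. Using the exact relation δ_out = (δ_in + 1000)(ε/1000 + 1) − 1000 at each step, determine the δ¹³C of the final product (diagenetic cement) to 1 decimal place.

-8.3‰

step 1: δ = (-9.00 + 1000)·(-17.9/1000 + 1) − 1000 = -26.74‰
step 2: δ = (-26.74 + 1000)·(9.3/1000 + 1) − 1000 = -17.69‰
step 3: δ = (-17.69 + 1000)·(9.6/1000 + 1) − 1000 = -8.26‰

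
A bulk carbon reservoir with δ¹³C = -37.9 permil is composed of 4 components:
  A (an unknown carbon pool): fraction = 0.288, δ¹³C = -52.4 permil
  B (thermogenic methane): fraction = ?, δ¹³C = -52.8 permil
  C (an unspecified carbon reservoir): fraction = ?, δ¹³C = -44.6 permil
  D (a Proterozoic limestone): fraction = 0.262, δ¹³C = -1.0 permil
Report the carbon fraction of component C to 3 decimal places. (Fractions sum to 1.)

Let f_C and f_B be the unknown fractions; fractions sum to 1 so f_C + f_B = 0.450.
Mass balance: Σ fᵢ·δᵢ = δ_bulk ⇒ f_C·(-44.6) + f_B·(-52.8) = -37.9 − (-15.353) = -22.547
Substitute f_B = 0.450 − f_C:
f_C·(-44.6 − -52.8) = -22.547 − 0.450×(-52.8) = 1.213
f_C = 1.213 / 8.2 = 0.1480

0.148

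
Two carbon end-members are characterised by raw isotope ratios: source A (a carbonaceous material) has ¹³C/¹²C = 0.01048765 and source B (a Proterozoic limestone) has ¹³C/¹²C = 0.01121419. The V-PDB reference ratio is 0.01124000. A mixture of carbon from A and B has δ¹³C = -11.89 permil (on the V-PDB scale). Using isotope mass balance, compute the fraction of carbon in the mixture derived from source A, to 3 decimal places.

0.148

δ_A = (0.01048765/0.01124000 − 1)×1000 = (0.933065 − 1)×1000 = -66.935 permil
δ_B = (0.01121419/0.01124000 − 1)×1000 = (0.997704 − 1)×1000 = -2.296 permil
f_A = (δ_mix − δ_B)/(δ_A − δ_B) = (-11.89 − (-2.296))/(-66.935 − (-2.296))
f_A = -9.594 / -64.639 = 0.1484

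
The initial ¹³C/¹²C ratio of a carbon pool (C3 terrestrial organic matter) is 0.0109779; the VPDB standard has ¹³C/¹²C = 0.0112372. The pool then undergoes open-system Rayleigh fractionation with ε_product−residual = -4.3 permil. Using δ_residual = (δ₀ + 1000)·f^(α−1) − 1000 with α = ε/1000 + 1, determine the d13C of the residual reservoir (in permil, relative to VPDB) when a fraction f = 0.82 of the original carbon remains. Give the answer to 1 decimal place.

δ₀ = (0.0109779/0.0112372 − 1)×1000 = (0.976925 − 1)×1000 = -23.075 permil
α − 1 = ε/1000 = -0.0043
f^(α−1) = 0.82^(-0.0043) = 1.000854
δ_res = (-23.075 + 1000) × 1.000854 − 1000 = 977.759 − 1000 = -22.24 permil

-22.2 permil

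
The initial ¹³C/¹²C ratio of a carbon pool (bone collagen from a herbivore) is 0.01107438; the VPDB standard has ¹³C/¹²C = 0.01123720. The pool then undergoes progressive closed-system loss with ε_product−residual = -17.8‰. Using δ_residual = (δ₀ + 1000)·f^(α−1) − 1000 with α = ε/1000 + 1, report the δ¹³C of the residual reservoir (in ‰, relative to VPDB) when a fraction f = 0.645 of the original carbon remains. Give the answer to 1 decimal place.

-6.8‰

δ₀ = (0.01107438/0.01123720 − 1)×1000 = (0.985511 − 1)×1000 = -14.489‰
α − 1 = ε/1000 = -0.0178
f^(α−1) = 0.645^(-0.0178) = 1.007836
δ_res = (-14.489 + 1000) × 1.007836 − 1000 = 993.233 − 1000 = -6.77‰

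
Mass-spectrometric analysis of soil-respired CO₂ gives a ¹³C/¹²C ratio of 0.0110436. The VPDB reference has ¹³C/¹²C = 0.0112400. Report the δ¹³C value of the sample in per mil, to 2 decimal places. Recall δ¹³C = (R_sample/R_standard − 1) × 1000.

δ¹³C = (R_sample / R_standard − 1) × 1000
R_sample / R_standard = 0.0110436 / 0.0112400 = 0.982527
δ¹³C = (0.982527 − 1) × 1000 = -17.473 per mil

-17.47 per mil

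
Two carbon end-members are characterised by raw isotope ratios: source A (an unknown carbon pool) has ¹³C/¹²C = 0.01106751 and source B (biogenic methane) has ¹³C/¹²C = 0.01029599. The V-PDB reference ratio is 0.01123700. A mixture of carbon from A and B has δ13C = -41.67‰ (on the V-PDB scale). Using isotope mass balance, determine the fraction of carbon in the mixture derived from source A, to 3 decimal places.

δ_A = (0.01106751/0.01123700 − 1)×1000 = (0.984917 − 1)×1000 = -15.083‰
δ_B = (0.01029599/0.01123700 − 1)×1000 = (0.916258 − 1)×1000 = -83.742‰
f_A = (δ_mix − δ_B)/(δ_A − δ_B) = (-41.67 − (-83.742))/(-15.083 − (-83.742))
f_A = 42.072 / 68.659 = 0.6128

0.613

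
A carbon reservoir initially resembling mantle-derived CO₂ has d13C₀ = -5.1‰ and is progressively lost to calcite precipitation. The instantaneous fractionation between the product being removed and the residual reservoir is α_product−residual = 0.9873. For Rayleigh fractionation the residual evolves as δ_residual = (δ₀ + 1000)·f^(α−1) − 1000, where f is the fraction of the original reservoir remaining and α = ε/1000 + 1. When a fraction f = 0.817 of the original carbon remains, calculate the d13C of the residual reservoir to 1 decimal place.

-2.5‰

Rayleigh residual: δ_res = (δ₀ + 1000)·f^(α−1) − 1000
α − 1 = -0.01270
f^(α−1) = 0.817^(-0.01270) = 1.002570
δ_res = (-5.1 + 1000) × 1.002570 − 1000 = 997.457 − 1000 = -2.54‰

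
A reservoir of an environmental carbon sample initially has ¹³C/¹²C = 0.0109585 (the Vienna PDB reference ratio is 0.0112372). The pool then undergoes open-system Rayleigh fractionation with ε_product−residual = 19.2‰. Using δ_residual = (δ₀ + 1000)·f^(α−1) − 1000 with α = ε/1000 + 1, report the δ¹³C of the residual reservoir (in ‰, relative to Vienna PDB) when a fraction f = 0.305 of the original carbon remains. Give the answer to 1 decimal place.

δ₀ = (0.0109585/0.0112372 − 1)×1000 = (0.975198 − 1)×1000 = -24.802‰
α − 1 = ε/1000 = 0.0192
f^(α−1) = 0.305^(0.0192) = 0.977459
δ_res = (-24.802 + 1000) × 0.977459 − 1000 = 953.217 − 1000 = -46.78‰

-46.8‰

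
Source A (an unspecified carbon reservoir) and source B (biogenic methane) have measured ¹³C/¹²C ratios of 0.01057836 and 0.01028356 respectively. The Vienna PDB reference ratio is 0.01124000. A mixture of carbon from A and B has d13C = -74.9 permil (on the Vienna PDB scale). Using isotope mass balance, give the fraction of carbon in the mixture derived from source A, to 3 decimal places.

0.389

δ_A = (0.01057836/0.01124000 − 1)×1000 = (0.941135 − 1)×1000 = -58.865 permil
δ_B = (0.01028356/0.01124000 − 1)×1000 = (0.914907 − 1)×1000 = -85.093 permil
f_A = (δ_mix − δ_B)/(δ_A − δ_B) = (-74.9 − (-85.093))/(-58.865 − (-85.093))
f_A = 10.193 / 26.228 = 0.3886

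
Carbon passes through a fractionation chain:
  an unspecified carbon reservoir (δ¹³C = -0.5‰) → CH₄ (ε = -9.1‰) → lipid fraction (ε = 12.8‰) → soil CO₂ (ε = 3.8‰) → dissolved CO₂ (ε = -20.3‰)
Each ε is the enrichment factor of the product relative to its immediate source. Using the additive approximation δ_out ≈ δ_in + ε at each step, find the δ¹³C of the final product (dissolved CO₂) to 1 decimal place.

-13.3‰

step 1: δ ≈ -0.5 + (-9.1) = -9.6‰
step 2: δ ≈ -9.6 + (12.8) = 3.2‰
step 3: δ ≈ 3.2 + (3.8) = 7.0‰
step 4: δ ≈ 7.0 + (-20.3) = -13.3‰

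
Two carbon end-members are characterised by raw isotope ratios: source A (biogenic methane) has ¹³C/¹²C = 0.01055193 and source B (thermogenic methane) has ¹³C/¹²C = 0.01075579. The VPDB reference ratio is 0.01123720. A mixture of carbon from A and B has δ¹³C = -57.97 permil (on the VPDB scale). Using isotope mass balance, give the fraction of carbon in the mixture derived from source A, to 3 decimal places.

δ_A = (0.01055193/0.01123720 − 1)×1000 = (0.939018 − 1)×1000 = -60.982 permil
δ_B = (0.01075579/0.01123720 − 1)×1000 = (0.957159 − 1)×1000 = -42.841 permil
f_A = (δ_mix − δ_B)/(δ_A − δ_B) = (-57.97 − (-42.841))/(-60.982 − (-42.841))
f_A = -15.129 / -18.142 = 0.8340

0.834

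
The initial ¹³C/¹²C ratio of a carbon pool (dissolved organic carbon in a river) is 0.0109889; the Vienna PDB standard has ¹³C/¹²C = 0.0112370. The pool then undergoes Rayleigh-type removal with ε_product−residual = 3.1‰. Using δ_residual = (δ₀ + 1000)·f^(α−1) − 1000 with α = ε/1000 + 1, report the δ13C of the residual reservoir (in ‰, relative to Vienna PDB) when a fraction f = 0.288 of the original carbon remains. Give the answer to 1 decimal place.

-25.8‰

δ₀ = (0.0109889/0.0112370 − 1)×1000 = (0.977921 − 1)×1000 = -22.079‰
α − 1 = ε/1000 = 0.0031
f^(α−1) = 0.288^(0.0031) = 0.996149
δ_res = (-22.079 + 1000) × 0.996149 − 1000 = 974.155 − 1000 = -25.85‰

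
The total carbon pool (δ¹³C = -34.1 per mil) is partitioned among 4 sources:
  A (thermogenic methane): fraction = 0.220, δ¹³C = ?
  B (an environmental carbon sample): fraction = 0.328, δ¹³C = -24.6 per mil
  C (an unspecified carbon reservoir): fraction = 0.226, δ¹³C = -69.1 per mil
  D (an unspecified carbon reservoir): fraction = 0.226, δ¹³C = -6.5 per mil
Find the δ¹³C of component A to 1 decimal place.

Isotope mass balance: δ_bulk = Σ fᵢ·δᵢ.
-34.1 = 0.220×δ_A + 0.328×(-24.6) + 0.226×(-69.1) + 0.226×(-6.5)
0.220·δ_A = -34.1 − (-25.154) = -8.946
δ_A = -8.946 / 0.220 = -40.66 per mil

-40.7 per mil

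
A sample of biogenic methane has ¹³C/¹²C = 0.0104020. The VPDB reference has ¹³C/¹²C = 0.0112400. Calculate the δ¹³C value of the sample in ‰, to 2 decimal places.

-74.56‰

δ¹³C = (R_sample / R_standard − 1) × 1000
R_sample / R_standard = 0.0104020 / 0.0112400 = 0.925445
δ¹³C = (0.925445 − 1) × 1000 = -74.555‰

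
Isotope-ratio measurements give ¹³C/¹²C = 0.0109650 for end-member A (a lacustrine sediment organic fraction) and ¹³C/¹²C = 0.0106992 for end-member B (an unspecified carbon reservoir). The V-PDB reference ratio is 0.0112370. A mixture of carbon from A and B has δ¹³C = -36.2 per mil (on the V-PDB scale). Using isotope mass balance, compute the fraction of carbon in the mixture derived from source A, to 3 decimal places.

δ_A = (0.0109650/0.0112370 − 1)×1000 = (0.975794 − 1)×1000 = -24.206 per mil
δ_B = (0.0106992/0.0112370 − 1)×1000 = (0.952140 − 1)×1000 = -47.860 per mil
f_A = (δ_mix − δ_B)/(δ_A − δ_B) = (-36.2 − (-47.860))/(-24.206 − (-47.860))
f_A = 11.660 / 23.654 = 0.4929

0.493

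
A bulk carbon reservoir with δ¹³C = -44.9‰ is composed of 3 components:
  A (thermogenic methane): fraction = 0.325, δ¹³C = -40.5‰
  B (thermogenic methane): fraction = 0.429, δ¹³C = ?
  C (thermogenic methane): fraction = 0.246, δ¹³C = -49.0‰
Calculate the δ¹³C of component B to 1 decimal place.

-45.9‰

Isotope mass balance: δ_bulk = Σ fᵢ·δᵢ.
-44.9 = 0.325×(-40.5) + 0.429×δ_B + 0.246×(-49.0)
0.429·δ_B = -44.9 − (-25.216) = -19.683
δ_B = -19.683 / 0.429 = -45.88‰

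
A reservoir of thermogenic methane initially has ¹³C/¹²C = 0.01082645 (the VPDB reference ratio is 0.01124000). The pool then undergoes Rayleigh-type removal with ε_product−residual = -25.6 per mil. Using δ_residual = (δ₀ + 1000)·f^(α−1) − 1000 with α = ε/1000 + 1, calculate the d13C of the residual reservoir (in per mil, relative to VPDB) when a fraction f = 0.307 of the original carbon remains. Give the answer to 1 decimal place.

-7.2 per mil

δ₀ = (0.01082645/0.01124000 − 1)×1000 = (0.963207 − 1)×1000 = -36.793 per mil
α − 1 = ε/1000 = -0.0256
f^(α−1) = 0.307^(-0.0256) = 1.030693
δ_res = (-36.793 + 1000) × 1.030693 − 1000 = 992.771 − 1000 = -7.23 per mil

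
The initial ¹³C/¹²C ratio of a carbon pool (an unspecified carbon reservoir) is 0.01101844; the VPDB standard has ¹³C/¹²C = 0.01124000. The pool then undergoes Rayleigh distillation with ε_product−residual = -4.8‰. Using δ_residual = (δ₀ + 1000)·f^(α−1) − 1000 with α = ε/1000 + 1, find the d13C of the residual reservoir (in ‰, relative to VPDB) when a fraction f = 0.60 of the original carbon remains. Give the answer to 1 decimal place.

δ₀ = (0.01101844/0.01124000 − 1)×1000 = (0.980288 − 1)×1000 = -19.712‰
α − 1 = ε/1000 = -0.0048
f^(α−1) = 0.60^(-0.0048) = 1.002455
δ_res = (-19.712 + 1000) × 1.002455 − 1000 = 982.695 − 1000 = -17.31‰

-17.3‰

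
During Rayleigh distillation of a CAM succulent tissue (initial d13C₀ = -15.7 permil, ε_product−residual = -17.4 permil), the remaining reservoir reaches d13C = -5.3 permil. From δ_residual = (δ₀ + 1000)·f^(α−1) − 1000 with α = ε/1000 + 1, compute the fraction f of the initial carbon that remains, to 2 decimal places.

α − 1 = ε/1000 = -0.0174
(δ_res + 1000)/(δ₀ + 1000) = (-5.3 + 1000)/(-15.7 + 1000) = 994.7/984.3 = 1.010566
f = 1.010566^(1/-0.0174) = exp(ln(1.010566)/-0.0174) = exp(0.01051/-0.0174)
f = exp(-0.6040) = 0.5466

0.55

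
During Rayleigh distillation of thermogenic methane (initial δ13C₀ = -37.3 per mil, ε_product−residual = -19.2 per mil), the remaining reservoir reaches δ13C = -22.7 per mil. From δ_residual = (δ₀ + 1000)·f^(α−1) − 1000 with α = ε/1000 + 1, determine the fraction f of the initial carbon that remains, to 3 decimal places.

0.457

α − 1 = ε/1000 = -0.0192
(δ_res + 1000)/(δ₀ + 1000) = (-22.7 + 1000)/(-37.3 + 1000) = 977.3/962.7 = 1.015166
f = 1.015166^(1/-0.0192) = exp(ln(1.015166)/-0.0192) = exp(0.01505/-0.0192)
f = exp(-0.7839) = 0.4566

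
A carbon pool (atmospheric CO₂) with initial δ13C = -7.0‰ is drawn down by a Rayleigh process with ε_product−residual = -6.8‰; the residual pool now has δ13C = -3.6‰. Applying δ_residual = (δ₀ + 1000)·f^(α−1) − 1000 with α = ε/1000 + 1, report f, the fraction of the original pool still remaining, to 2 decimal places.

α − 1 = ε/1000 = -0.0068
(δ_res + 1000)/(δ₀ + 1000) = (-3.6 + 1000)/(-7.0 + 1000) = 996.4/993.0 = 1.003424
f = 1.003424^(1/-0.0068) = exp(ln(1.003424)/-0.0068) = exp(0.00342/-0.0068)
f = exp(-0.5027) = 0.6049

0.60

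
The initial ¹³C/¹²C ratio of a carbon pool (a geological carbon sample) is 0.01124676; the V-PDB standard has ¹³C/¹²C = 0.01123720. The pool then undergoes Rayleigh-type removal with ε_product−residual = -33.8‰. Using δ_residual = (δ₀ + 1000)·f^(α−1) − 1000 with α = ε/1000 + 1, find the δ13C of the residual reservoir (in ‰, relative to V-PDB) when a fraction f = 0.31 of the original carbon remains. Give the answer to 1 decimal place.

δ₀ = (0.01124676/0.01123720 − 1)×1000 = (1.000851 − 1)×1000 = 0.851‰
α − 1 = ε/1000 = -0.0338
f^(α−1) = 0.31^(-0.0338) = 1.040380
δ_res = (0.851 + 1000) × 1.040380 − 1000 = 1041.265 − 1000 = 41.27‰

41.3‰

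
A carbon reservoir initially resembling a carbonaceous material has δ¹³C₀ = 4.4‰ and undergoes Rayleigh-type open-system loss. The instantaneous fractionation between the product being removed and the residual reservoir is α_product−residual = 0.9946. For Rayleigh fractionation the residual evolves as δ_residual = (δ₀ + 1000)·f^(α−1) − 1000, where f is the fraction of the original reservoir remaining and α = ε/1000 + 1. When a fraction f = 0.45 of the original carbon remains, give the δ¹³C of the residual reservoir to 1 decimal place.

8.7‰

Rayleigh residual: δ_res = (δ₀ + 1000)·f^(α−1) − 1000
α − 1 = -0.00540
f^(α−1) = 0.45^(-0.00540) = 1.004321
δ_res = (4.4 + 1000) × 1.004321 − 1000 = 1008.740 − 1000 = 8.74‰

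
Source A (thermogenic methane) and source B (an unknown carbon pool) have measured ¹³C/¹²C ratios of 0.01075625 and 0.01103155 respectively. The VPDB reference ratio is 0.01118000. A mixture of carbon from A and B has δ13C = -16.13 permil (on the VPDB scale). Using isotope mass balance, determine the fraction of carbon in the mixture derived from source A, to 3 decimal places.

0.116

δ_A = (0.01075625/0.01118000 − 1)×1000 = (0.962097 − 1)×1000 = -37.903 permil
δ_B = (0.01103155/0.01118000 − 1)×1000 = (0.986722 − 1)×1000 = -13.278 permil
f_A = (δ_mix − δ_B)/(δ_A − δ_B) = (-16.13 − (-13.278))/(-37.903 − (-13.278))
f_A = -2.852 / -24.624 = 0.1158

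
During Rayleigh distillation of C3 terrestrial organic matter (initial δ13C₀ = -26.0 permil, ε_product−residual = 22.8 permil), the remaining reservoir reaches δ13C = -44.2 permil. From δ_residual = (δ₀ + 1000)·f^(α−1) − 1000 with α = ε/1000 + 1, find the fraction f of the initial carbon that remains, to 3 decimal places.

0.437

α − 1 = ε/1000 = 0.0228
(δ_res + 1000)/(δ₀ + 1000) = (-44.2 + 1000)/(-26.0 + 1000) = 955.8/974.0 = 0.981314
f = 0.981314^(1/0.0228) = exp(ln(0.981314)/0.0228) = exp(-0.01886/0.0228)
f = exp(-0.8273) = 0.4372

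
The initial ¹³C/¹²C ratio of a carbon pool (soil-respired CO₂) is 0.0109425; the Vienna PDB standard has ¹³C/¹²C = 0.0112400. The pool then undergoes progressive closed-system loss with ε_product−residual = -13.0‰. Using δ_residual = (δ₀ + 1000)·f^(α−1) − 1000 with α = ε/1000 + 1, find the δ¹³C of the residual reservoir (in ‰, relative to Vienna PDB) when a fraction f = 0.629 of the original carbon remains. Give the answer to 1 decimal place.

δ₀ = (0.0109425/0.0112400 − 1)×1000 = (0.973532 − 1)×1000 = -26.468‰
α − 1 = ε/1000 = -0.0130
f^(α−1) = 0.629^(-0.0130) = 1.006045
δ_res = (-26.468 + 1000) × 1.006045 − 1000 = 979.417 − 1000 = -20.58‰

-20.6‰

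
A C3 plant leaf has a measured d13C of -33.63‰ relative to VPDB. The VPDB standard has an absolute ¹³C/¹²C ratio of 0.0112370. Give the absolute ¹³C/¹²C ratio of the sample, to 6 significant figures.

0.0108591

R_sample = R_standard × (d13C/1000 + 1)
R_sample = 0.0112370 × (-33.63/1000 + 1) = 0.0112370 × 0.966370
R_sample = 0.0108591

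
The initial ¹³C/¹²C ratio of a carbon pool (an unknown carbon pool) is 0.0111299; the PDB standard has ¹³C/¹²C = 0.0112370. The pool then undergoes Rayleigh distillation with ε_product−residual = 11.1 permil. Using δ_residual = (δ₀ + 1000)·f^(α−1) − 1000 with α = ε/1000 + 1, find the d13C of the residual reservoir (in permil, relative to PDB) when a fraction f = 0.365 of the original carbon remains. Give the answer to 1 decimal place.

δ₀ = (0.0111299/0.0112370 − 1)×1000 = (0.990469 − 1)×1000 = -9.531 permil
α − 1 = ε/1000 = 0.0111
f^(α−1) = 0.365^(0.0111) = 0.988875
δ_res = (-9.531 + 1000) × 0.988875 − 1000 = 979.450 − 1000 = -20.55 permil

-20.5 permil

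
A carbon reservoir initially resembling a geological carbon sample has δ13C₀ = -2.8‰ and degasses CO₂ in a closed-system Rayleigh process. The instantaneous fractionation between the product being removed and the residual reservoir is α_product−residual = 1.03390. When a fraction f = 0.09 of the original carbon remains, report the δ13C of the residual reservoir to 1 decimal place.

Rayleigh residual: δ_res = (δ₀ + 1000)·f^(α−1) − 1000
α − 1 = 0.03390
f^(α−1) = 0.09^(0.03390) = 0.921613
δ_res = (-2.8 + 1000) × 0.921613 − 1000 = 919.033 − 1000 = -80.97‰

-81.0‰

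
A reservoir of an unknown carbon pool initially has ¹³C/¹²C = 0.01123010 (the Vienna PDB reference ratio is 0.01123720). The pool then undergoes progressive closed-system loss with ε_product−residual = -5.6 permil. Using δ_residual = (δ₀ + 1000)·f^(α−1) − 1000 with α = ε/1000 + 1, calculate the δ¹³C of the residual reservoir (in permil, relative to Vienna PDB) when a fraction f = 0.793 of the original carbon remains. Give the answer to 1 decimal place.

δ₀ = (0.01123010/0.01123720 − 1)×1000 = (0.999368 − 1)×1000 = -0.632 permil
α − 1 = ε/1000 = -0.0056
f^(α−1) = 0.793^(-0.0056) = 1.001300
δ_res = (-0.632 + 1000) × 1.001300 − 1000 = 1000.667 − 1000 = 0.67 permil

0.7 permil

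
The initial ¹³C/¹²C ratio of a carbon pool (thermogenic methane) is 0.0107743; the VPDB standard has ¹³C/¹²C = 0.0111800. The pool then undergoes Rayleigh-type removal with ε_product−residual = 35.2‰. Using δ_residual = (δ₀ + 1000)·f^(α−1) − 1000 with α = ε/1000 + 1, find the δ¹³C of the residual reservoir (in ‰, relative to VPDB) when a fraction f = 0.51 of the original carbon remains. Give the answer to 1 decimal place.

δ₀ = (0.0107743/0.0111800 − 1)×1000 = (0.963712 − 1)×1000 = -36.288‰
α − 1 = ε/1000 = 0.0352
f^(α−1) = 0.51^(0.0352) = 0.976577
δ_res = (-36.288 + 1000) × 0.976577 − 1000 = 941.139 − 1000 = -58.86‰

-58.9‰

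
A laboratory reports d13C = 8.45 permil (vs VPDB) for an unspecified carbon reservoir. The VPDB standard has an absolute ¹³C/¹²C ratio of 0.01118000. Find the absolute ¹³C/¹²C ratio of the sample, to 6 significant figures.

R_sample = R_standard × (d13C/1000 + 1)
R_sample = 0.01118000 × (8.45/1000 + 1) = 0.01118000 × 1.008450
R_sample = 0.0112745

0.0112745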